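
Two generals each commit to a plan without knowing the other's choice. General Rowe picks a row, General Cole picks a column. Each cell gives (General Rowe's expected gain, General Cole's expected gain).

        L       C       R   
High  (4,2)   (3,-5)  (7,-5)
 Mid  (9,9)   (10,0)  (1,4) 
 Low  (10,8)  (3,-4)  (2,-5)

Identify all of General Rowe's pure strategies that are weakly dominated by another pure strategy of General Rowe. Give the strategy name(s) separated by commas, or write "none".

none

High: no other strategy beats it everywhere (Mid at R (7>1); Low at R (7>2)).
Mid is not dominated — it holds its own against High at L (9>4); Low at C (10>3).
Low is not dominated — it holds its own against High at L (10>4); Mid at L (10>9).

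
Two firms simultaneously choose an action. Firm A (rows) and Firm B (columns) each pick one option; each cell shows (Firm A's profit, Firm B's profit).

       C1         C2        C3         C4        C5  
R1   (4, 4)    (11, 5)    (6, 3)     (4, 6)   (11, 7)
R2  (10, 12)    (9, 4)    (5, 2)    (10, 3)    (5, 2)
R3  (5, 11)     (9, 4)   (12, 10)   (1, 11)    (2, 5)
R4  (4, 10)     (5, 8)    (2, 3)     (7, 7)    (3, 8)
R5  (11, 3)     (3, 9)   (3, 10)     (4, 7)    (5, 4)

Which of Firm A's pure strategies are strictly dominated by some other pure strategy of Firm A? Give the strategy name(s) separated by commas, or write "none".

R1: no other strategy beats it everywhere (R2 at C2 (11>9); R3 at C2 (11>9); R4 at C1 (4=4); R5 at C2 (11>3)).
R2: no other strategy beats it everywhere (R1 at C1 (10>4); R3 at C1 (10>5); R4 at C1 (10>4); R5 at C2 (9>3)).
Nothing dominates R3: R1 at C1 (5>4); R2 at C2 (9=9); R4 at C1 (5>4); R5 at C2 (9>3).
R2 strictly dominates R4 — C1: 10>4, C2: 9>5, C3: 5>2, C4: 10>7, C5: 5>3.
R5: no other strategy beats it everywhere (R1 at C1 (11>4); R2 at C1 (11>10); R3 at C1 (11>5); R4 at C1 (11>4)).

R4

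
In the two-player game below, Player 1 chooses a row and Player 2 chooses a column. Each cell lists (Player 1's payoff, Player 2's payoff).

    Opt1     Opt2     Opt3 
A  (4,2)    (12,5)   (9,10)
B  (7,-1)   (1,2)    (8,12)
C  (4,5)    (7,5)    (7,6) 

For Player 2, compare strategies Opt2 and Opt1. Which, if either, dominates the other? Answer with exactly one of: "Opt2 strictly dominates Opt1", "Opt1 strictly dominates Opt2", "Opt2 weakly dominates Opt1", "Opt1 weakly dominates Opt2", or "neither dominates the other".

Opt2's payoffs vs Opt1's, by Player 1's action — A: 5>2, B: 2>-1, C: 5=5.
Opt2 is at least as good everywhere and strictly better somewhere (tied only at C), so Opt2 weakly but not strictly dominates Opt1.

Opt2 weakly dominates Opt1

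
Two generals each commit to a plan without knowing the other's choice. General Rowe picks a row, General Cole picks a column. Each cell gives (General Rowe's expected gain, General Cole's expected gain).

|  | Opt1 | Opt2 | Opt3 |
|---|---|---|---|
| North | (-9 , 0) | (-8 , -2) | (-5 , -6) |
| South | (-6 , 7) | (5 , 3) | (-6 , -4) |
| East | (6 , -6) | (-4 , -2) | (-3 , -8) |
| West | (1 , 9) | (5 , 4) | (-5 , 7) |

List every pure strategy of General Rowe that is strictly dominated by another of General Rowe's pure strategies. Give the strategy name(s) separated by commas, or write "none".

East strictly dominates North — Opt1: 6>-9, Opt2: -4>-8, Opt3: -3>-5.
South: no other strategy beats it everywhere (North at Opt1 (-6>-9); East at Opt2 (5>-4); West at Opt2 (5=5)).
East is not dominated — it holds its own against North at Opt1 (6>-9); South at Opt1 (6>-6); West at Opt1 (6>1).
West is not dominated — it holds its own against North at Opt1 (1>-9); South at Opt1 (1>-6); East at Opt2 (5>-4).

North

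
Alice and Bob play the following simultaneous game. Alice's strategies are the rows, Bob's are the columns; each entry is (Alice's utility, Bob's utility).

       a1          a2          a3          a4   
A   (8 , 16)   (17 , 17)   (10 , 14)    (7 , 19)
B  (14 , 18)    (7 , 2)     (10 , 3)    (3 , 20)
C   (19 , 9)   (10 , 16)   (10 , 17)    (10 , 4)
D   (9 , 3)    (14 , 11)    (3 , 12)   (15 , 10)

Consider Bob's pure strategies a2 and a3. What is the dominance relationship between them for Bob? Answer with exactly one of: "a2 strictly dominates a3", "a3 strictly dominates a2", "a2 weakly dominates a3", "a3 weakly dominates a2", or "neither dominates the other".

neither dominates the other

Compare a2 to a3 across each choice by Alice: A: 17>14, B: 2<3, C: 16<17, D: 11<12.
a2 does better at A but worse at B, C, D; neither strategy dominates the other.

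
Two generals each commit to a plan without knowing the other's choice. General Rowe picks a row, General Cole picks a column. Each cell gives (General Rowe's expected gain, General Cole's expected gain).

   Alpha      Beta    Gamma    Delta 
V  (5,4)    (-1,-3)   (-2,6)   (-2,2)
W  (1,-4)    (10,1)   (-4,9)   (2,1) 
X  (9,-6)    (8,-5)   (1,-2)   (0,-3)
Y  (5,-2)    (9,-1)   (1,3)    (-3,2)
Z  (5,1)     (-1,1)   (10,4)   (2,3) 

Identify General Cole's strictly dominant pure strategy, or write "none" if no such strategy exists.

Gamma

Gamma vs Alpha: V: 6>4, W: 9>-4, X: -2>-6, Y: 3>-2, Z: 4>1.
Gamma vs Beta: V: 6>-3, W: 9>1, X: -2>-5, Y: 3>-1, Z: 4>1.
Gamma vs Delta: V: 6>2, W: 9>1, X: -2>-3, Y: 3>2, Z: 4>3.
Gamma strictly beats every other strategy against every opponent action, so it is strictly dominant.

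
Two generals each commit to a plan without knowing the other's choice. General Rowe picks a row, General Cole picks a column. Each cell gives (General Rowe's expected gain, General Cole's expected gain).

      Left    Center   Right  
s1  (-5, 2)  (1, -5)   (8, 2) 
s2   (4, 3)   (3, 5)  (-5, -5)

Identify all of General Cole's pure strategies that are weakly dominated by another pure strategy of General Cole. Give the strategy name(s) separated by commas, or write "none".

Nothing dominates Left: Center at s1 (2>-5); Right at s2 (3>-5).
Nothing dominates Center: Left at s2 (5>3); Right at s2 (5>-5).
Left weakly dominates Right — s1: 2=2, s2: 3>-5.

Right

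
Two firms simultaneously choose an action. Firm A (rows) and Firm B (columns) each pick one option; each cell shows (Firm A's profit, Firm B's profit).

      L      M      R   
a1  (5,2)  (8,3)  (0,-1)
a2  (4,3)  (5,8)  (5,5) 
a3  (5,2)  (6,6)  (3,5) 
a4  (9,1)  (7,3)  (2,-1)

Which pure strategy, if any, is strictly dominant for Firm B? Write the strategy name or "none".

M vs L: a1: 3>2, a2: 8>3, a3: 6>2, a4: 3>1.
M vs R: a1: 3>-1, a2: 8>5, a3: 6>5, a4: 3>-1.
M strictly beats every other strategy against every opponent action, so it is strictly dominant.

M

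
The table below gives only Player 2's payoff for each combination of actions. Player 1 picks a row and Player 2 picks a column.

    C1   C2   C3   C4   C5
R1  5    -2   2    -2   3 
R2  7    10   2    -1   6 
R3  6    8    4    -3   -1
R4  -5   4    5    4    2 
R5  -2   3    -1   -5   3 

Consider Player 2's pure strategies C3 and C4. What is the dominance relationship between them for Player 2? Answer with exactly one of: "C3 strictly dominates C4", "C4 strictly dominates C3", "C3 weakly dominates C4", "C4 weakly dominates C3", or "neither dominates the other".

C3 strictly dominates C4

C3's payoffs vs C4's, by Player 1's action — R1: 2>-2, R2: 2>-1, R3: 4>-3, R4: 5>4, R5: -1>-5.
Every comparison favours C3, so C3 strictly dominates C4.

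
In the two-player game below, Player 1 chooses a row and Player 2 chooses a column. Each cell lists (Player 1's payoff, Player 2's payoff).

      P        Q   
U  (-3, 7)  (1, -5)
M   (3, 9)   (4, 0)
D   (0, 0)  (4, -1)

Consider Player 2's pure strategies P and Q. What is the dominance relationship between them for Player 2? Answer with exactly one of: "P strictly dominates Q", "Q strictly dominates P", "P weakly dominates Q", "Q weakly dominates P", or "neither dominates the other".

P strictly dominates Q

Compare P to Q across each choice by Player 1: U: 7>-5, M: 9>0, D: 0>-1.
P gives a strictly higher payoff against each choice by Player 1, so P strictly dominates Q.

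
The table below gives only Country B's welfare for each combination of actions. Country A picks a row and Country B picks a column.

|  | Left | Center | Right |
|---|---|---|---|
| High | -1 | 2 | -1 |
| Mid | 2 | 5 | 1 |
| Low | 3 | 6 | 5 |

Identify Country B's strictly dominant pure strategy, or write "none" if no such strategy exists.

Center

Center vs Left: High: 2>-1, Mid: 5>2, Low: 6>3.
Center vs Right: High: 2>-1, Mid: 5>1, Low: 6>5.
Center strictly beats every other strategy against every opponent action, so it is strictly dominant.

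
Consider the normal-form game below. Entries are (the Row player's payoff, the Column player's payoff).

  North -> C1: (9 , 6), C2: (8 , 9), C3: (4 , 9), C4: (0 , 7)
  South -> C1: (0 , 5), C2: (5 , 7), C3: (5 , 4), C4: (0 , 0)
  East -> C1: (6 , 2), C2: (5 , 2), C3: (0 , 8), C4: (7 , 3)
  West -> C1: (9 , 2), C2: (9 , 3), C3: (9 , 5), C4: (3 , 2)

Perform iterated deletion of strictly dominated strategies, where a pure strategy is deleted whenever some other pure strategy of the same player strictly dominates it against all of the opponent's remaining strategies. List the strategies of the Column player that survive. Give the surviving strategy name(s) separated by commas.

Row South is eliminated: West beats it against every remaining column (C1: 9>0, C2: 9>5, C3: 9>5, C4: 3>0).
For the Column player, C3 strictly dominates C1 on the remaining rows (North: 9>6, East: 8>2, West: 5>2); eliminate C1.
For the Row player, West strictly dominates North on the remaining columns (C2: 9>8, C3: 9>4, C4: 3>0); eliminate North.
The Column player's strategy C2 is strictly dominated by C3 (East: 8>2, West: 5>3) and is removed.
Column C4 is eliminated: C3 beats it against every remaining row (East: 8>3, West: 5>2).
Row East is eliminated: West beats it against every remaining column (C3: 9>0).
Among the remaining strategies, none is strictly dominated by another pure strategy of the same player, so the elimination stops.
Surviving strategies — the Row player: {West}; the Column player: {C3}.

C3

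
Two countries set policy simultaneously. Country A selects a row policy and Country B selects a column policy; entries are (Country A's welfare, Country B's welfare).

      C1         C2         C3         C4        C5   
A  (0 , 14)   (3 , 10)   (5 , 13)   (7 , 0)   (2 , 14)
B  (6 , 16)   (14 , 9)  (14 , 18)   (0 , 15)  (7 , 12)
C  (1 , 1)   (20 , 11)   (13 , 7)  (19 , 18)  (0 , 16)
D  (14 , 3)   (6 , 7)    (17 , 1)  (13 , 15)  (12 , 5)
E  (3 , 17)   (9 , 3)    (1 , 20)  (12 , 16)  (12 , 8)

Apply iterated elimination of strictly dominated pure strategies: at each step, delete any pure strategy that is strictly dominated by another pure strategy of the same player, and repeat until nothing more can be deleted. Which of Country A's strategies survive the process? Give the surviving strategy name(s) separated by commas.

Row A is eliminated: D beats it against every remaining column (C1: 14>0, C2: 6>3, C3: 17>5, C4: 13>7, C5: 12>2).
Country B's strategy C2 is strictly dominated by C4 (B: 15>9, C: 18>11, D: 15>7, E: 16>3) and is removed.
Row B is eliminated: D beats it against every remaining column (C1: 14>6, C3: 17>14, C4: 13>0, C5: 12>7).
For Country B, C4 strictly dominates C5 on the remaining rows (C: 18>16, D: 15>5, E: 16>8); eliminate C5.
Row E is eliminated: D beats it against every remaining column (C1: 14>3, C3: 17>1, C4: 13>12).
For Country B, C4 strictly dominates C1 on the remaining rows (C: 18>1, D: 15>3); eliminate C1.
Column C3 is eliminated: C4 beats it against every remaining row (C: 18>7, D: 15>1).
Row D is eliminated: C beats it against every remaining column (C4: 19>13).
Among the remaining strategies, none is strictly dominated by another pure strategy of the same player, so the elimination stops.
Surviving strategies — Country A: {C}; Country B: {C4}.

C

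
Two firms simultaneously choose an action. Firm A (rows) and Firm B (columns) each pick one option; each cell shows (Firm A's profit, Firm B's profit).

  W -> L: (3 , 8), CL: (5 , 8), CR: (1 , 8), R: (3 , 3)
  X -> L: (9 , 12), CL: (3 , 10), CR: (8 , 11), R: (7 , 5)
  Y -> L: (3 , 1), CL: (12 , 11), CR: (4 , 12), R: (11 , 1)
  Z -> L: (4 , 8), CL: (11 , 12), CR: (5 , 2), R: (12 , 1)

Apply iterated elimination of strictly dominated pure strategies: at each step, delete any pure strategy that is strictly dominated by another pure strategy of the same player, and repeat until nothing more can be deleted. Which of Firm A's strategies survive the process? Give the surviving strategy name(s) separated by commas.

X, Y, Z

For Firm A, Z strictly dominates W on the remaining columns (L: 4>3, CL: 11>5, CR: 5>1, R: 12>3); eliminate W.
Firm B's strategy R is strictly dominated by CL (X: 10>5, Y: 11>1, Z: 12>1) and is removed.
Among the remaining strategies, none is strictly dominated by another pure strategy of the same player, so the elimination stops.
Surviving strategies — Firm A: {X, Y, Z}; Firm B: {L, CL, CR}.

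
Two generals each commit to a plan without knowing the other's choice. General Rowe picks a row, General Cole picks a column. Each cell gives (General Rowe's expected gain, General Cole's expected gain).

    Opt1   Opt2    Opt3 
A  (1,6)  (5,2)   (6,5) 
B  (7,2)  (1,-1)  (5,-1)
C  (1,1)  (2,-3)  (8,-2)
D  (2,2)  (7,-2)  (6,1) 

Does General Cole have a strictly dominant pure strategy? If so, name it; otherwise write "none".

Opt1

Opt1 vs Opt2: A: 6>2, B: 2>-1, C: 1>-3, D: 2>-2.
Opt1 vs Opt3: A: 6>5, B: 2>-1, C: 1>-2, D: 2>1.
Opt1 strictly beats every other strategy against every opponent action, so it is strictly dominant.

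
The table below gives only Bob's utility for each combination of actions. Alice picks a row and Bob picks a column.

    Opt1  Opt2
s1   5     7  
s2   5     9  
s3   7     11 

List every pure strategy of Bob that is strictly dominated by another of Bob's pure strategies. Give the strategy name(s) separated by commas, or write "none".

Opt1 is strictly dominated by Opt2 (s1: 7>5, s2: 9>5, s3: 11>7).
Opt2 is not dominated — it holds its own against Opt1 at s1 (7>5).

Opt1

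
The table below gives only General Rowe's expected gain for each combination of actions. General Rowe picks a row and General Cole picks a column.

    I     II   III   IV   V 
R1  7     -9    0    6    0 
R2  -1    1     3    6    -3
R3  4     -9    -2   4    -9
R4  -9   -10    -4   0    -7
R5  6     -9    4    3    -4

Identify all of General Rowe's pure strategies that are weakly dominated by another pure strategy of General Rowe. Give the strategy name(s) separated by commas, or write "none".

R3, R4

R1 is not dominated — it holds its own against R2 at I (7>-1); R3 at I (7>4); R4 at I (7>-9); R5 at I (7>6).
R2 is not dominated — it holds its own against R1 at II (1>-9); R3 at II (1>-9); R4 at I (-1>-9); R5 at II (1>-9).
R3 is weakly dominated by R1 (I: 7>4, II: -9=-9, III: 0>-2, IV: 6>4, V: 0>-9).
R4 is weakly dominated by R1 (I: 7>-9, II: -9>-10, III: 0>-4, IV: 6>0, V: 0>-7).
Nothing dominates R5: R1 at III (4>0); R2 at I (6>-1); R3 at I (6>4); R4 at I (6>-9).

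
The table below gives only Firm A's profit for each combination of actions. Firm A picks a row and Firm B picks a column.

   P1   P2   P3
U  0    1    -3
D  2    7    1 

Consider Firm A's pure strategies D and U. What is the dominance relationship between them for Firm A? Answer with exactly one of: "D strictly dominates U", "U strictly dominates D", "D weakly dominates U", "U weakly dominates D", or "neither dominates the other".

D strictly dominates U

D's payoffs vs U's, by Firm B's action — P1: 2>0, P2: 7>1, P3: 1>-3.
D gives a strictly higher payoff against every action of Firm B, so D strictly dominates U.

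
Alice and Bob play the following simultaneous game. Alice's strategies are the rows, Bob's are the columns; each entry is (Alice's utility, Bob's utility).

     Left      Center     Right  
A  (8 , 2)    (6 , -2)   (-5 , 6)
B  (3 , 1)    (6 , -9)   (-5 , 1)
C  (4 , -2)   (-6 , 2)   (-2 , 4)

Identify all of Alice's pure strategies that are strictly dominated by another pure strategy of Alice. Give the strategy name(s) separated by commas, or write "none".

none

Nothing dominates A: B at Left (8>3); C at Left (8>4).
B: no other strategy beats it everywhere (A at Center (6=6); C at Center (6>-6)).
Nothing dominates C: A at Right (-2>-5); B at Left (4>3).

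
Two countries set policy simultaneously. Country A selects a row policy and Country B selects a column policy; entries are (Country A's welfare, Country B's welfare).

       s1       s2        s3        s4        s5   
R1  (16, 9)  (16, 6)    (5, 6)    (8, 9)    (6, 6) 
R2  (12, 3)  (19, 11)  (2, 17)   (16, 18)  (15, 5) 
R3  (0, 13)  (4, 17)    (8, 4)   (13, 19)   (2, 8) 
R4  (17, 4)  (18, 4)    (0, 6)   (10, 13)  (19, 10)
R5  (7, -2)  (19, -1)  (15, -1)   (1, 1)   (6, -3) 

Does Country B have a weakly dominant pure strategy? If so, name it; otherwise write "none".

s4

s4 vs s1: R1: 9=9, R2: 18>3, R3: 19>13, R4: 13>4, R5: 1>-2.
s4 vs s2: R1: 9>6, R2: 18>11, R3: 19>17, R4: 13>4, R5: 1>-1.
s4 vs s3: R1: 9>6, R2: 18>17, R3: 19>4, R4: 13>6, R5: 1>-1.
s4 vs s5: R1: 9>6, R2: 18>5, R3: 19>8, R4: 13>10, R5: 1>-3.
s4 is at least as good as every other strategy against every opponent action, so it is weakly dominant.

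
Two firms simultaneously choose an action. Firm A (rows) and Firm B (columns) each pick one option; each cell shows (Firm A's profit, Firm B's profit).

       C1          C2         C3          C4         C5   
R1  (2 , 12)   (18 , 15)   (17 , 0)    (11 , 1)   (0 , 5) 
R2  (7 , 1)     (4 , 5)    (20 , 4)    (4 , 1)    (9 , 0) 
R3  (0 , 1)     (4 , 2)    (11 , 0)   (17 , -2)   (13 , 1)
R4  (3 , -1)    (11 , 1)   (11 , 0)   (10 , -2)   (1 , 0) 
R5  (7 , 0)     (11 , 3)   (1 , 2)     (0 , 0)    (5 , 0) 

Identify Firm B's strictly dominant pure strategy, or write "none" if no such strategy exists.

C2 vs C1: R1: 15>12, R2: 5>1, R3: 2>1, R4: 1>-1, R5: 3>0.
C2 vs C3: R1: 15>0, R2: 5>4, R3: 2>0, R4: 1>0, R5: 3>2.
C2 vs C4: R1: 15>1, R2: 5>1, R3: 2>-2, R4: 1>-2, R5: 3>0.
C2 vs C5: R1: 15>5, R2: 5>0, R3: 2>1, R4: 1>0, R5: 3>0.
C2 strictly beats every other strategy against every opponent action, so it is strictly dominant.

C2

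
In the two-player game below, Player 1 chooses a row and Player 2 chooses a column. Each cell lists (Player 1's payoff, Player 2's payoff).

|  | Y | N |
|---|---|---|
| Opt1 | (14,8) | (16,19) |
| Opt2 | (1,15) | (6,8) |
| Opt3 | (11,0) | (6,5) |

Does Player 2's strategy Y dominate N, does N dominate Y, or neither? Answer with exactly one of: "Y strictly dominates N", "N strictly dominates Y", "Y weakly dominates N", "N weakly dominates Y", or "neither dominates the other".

Compare Y to N across each opponent action: Opt1: 8<19, Opt2: 15>8, Opt3: 0<5.
Y does better at Opt2 but worse at Opt1, Opt3; neither strategy dominates the other.

neither dominates the other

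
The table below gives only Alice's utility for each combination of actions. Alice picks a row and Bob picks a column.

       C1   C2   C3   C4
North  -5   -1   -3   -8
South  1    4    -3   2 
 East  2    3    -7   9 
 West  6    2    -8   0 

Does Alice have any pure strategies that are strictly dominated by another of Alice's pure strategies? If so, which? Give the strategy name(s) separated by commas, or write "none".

none

Nothing dominates North: South at C3 (-3=-3); East at C3 (-3>-7); West at C3 (-3>-8).
South: no other strategy beats it everywhere (North at C1 (1>-5); East at C2 (4>3); West at C2 (4>2)).
Nothing dominates East: North at C1 (2>-5); South at C1 (2>1); West at C2 (3>2).
West: no other strategy beats it everywhere (North at C1 (6>-5); South at C1 (6>1); East at C1 (6>2)).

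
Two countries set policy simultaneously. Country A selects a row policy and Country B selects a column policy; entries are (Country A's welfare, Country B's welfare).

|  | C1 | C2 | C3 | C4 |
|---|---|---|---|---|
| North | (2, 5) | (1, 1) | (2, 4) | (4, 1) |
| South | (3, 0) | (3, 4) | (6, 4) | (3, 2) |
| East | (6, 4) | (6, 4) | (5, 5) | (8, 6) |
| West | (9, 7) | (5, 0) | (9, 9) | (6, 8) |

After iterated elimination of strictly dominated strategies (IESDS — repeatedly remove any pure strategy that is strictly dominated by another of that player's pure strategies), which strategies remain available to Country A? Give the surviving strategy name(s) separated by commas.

Country A's strategy North is strictly dominated by East (C1: 6>2, C2: 6>1, C3: 5>2, C4: 8>4) and is removed.
For Country A, West strictly dominates South on the remaining columns (C1: 9>3, C2: 5>3, C3: 9>6, C4: 6>3); eliminate South.
Column C1 is eliminated: C3 beats it against every remaining row (East: 5>4, West: 9>7).
Column C2 is eliminated: C3 beats it against every remaining row (East: 5>4, West: 9>0).
Among the remaining strategies, none is strictly dominated by another pure strategy of the same player, so the elimination stops.
Surviving strategies — Country A: {East, West}; Country B: {C3, C4}.

East, West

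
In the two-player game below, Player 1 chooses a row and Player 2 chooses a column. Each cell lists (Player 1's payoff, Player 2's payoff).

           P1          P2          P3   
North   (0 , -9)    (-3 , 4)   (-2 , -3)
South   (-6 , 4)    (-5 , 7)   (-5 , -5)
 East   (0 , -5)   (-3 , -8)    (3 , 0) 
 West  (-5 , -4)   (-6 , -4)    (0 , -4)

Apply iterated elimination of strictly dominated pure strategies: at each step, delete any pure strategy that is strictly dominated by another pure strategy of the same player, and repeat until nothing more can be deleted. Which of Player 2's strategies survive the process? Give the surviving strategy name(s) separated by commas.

For Player 1, North strictly dominates South on the remaining columns (P1: 0>-6, P2: -3>-5, P3: -2>-5); eliminate South.
For Player 1, East strictly dominates West on the remaining columns (P1: 0>-5, P2: -3>-6, P3: 3>0); eliminate West.
For Player 2, P3 strictly dominates P1 on the remaining rows (North: -3>-9, East: 0>-5); eliminate P1.
Among the remaining strategies, none is strictly dominated by another pure strategy of the same player, so the elimination stops.
Surviving strategies — Player 1: {North, East}; Player 2: {P2, P3}.

P2, P3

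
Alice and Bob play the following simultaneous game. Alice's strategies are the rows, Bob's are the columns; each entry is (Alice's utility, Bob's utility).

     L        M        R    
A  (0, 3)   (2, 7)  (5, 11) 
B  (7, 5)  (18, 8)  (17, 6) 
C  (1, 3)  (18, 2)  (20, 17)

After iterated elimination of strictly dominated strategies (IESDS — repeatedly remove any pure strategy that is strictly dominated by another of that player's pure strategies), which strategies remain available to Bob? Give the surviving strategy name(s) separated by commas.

M, R

Alice's strategy A is strictly dominated by B (L: 7>0, M: 18>2, R: 17>5) and is removed.
Column L is eliminated: R beats it against every remaining row (B: 6>5, C: 17>3).
Among the remaining strategies, none is strictly dominated by another pure strategy of the same player, so the elimination stops.
Surviving strategies — Alice: {B, C}; Bob: {M, R}.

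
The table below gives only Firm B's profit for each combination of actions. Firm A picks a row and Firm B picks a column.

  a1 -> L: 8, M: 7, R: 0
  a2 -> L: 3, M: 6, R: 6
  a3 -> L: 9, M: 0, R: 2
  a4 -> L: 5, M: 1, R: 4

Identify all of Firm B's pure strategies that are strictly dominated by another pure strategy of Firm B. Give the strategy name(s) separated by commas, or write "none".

L is not dominated — it holds its own against M at a1 (8>7); R at a1 (8>0).
M is not dominated — it holds its own against L at a2 (6>3); R at a1 (7>0).
R: no other strategy beats it everywhere (L at a2 (6>3); M at a2 (6=6)).

none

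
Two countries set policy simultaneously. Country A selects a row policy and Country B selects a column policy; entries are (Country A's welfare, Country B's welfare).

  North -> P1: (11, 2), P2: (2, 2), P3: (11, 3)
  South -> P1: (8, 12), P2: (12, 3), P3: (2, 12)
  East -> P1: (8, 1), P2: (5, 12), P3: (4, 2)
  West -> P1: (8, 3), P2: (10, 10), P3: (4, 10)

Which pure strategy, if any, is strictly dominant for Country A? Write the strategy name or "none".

none

North fails to dominate South at P2 (2<12).
South fails to dominate North at P1 (8<11).
East fails to dominate North at P1 (8<11).
West fails to dominate North at P1 (8<11).
No single strategy dominates all the others.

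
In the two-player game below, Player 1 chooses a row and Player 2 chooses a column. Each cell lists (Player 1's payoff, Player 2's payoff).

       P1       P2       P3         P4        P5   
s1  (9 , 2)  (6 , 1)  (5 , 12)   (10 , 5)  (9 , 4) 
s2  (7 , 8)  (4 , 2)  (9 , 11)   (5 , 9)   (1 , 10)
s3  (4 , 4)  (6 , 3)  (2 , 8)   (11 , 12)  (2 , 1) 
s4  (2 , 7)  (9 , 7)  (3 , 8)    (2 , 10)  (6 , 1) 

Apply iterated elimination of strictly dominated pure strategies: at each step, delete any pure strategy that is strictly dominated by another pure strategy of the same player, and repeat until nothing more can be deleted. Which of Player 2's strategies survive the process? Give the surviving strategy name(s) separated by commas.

P3, P4

Column P1 is eliminated: P3 beats it against every remaining row (s1: 12>2, s2: 11>8, s3: 8>4, s4: 8>7).
Player 2's strategy P2 is strictly dominated by P3 (s1: 12>1, s2: 11>2, s3: 8>3, s4: 8>7) and is removed.
For Player 1, s1 strictly dominates s4 on the remaining columns (P3: 5>3, P4: 10>2, P5: 9>6); eliminate s4.
Player 2's strategy P5 is strictly dominated by P3 (s1: 12>4, s2: 11>10, s3: 8>1) and is removed.
Among the remaining strategies, none is strictly dominated by another pure strategy of the same player, so the elimination stops.
Surviving strategies — Player 1: {s1, s2, s3}; Player 2: {P3, P4}.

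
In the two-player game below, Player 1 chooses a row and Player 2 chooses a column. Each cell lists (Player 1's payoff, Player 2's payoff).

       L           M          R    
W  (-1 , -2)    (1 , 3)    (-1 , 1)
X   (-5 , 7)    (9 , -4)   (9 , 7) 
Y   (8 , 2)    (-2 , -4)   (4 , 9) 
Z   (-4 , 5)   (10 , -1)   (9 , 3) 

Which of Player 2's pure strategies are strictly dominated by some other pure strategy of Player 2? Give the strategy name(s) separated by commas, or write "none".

Nothing dominates L: M at X (7>-4); R at X (7=7).
M: no other strategy beats it everywhere (L at W (3>-2); R at W (3>1)).
R is not dominated — it holds its own against L at W (1>-2); M at X (7>-4).

none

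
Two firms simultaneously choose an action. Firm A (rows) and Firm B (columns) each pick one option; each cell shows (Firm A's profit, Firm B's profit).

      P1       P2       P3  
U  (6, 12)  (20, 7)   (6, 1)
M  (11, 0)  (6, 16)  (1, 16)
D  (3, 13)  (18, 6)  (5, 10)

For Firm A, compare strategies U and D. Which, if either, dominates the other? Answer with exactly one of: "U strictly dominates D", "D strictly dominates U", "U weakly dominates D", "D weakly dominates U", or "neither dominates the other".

U strictly dominates D

U's payoffs vs D's, by Firm B's action — P1: 6>3, P2: 20>18, P3: 6>5.
U gives a strictly higher payoff against each choice by Firm B, so U strictly dominates D.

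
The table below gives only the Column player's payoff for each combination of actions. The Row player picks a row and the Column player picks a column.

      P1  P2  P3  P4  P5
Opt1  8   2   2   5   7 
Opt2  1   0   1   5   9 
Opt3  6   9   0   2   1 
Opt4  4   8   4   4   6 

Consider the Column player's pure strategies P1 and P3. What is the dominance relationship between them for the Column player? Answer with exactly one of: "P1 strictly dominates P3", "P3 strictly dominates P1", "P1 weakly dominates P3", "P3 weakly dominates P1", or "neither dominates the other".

P1 weakly dominates P3

Compare P1 to P3 across every action of the Row player: Opt1: 8>2, Opt2: 1=1, Opt3: 6>0, Opt4: 4=4.
P1 is at least as good everywhere and strictly better somewhere (tied only at Opt2, Opt4), so P1 weakly but not strictly dominates P3.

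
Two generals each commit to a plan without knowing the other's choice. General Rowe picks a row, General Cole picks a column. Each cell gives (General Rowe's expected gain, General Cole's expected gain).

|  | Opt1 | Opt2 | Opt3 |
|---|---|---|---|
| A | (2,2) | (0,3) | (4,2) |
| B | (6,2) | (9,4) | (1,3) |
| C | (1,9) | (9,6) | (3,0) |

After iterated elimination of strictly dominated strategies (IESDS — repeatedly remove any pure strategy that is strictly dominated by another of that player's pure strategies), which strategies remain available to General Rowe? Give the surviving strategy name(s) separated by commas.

B, C

Column Opt3 is eliminated: Opt2 beats it against every remaining row (A: 3>2, B: 4>3, C: 6>0).
Row A is eliminated: B beats it against every remaining column (Opt1: 6>2, Opt2: 9>0).
Among the remaining strategies, none is strictly dominated by another pure strategy of the same player, so the elimination stops.
Surviving strategies — General Rowe: {B, C}; General Cole: {Opt1, Opt2}.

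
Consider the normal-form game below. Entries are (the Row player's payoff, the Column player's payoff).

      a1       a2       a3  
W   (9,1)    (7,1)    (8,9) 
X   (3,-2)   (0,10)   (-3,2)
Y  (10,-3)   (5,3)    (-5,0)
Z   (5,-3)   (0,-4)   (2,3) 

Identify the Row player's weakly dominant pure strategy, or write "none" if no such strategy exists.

none

W fails to dominate Y at a1 (9<10).
X fails to dominate W at a1 (3<9).
Y fails to dominate W at a2 (5<7).
Z fails to dominate W at a1 (5<9).
No single strategy dominates all the others.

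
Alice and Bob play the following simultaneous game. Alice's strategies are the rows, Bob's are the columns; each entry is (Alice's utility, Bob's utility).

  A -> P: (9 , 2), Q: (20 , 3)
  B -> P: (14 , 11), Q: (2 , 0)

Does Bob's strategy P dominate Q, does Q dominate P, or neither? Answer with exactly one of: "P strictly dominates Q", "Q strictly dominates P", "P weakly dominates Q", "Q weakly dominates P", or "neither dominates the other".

neither dominates the other

P's payoffs vs Q's, by Alice's action — A: 2<3, B: 11>0.
P does better at B but worse at A; neither strategy dominates the other.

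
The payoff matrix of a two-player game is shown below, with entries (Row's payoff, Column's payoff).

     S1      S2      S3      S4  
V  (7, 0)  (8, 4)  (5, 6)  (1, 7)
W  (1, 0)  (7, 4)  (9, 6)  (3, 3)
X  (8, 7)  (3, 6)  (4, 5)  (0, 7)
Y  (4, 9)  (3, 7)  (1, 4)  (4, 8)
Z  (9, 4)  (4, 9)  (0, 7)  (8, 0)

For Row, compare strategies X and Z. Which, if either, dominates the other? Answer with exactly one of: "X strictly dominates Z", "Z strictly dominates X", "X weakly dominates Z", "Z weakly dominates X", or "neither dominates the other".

neither dominates the other

Compare X to Z across every action of Column: S1: 8<9, S2: 3<4, S3: 4>0, S4: 0<8.
X does better at S3 but worse at S1, S2, S4; neither strategy dominates the other.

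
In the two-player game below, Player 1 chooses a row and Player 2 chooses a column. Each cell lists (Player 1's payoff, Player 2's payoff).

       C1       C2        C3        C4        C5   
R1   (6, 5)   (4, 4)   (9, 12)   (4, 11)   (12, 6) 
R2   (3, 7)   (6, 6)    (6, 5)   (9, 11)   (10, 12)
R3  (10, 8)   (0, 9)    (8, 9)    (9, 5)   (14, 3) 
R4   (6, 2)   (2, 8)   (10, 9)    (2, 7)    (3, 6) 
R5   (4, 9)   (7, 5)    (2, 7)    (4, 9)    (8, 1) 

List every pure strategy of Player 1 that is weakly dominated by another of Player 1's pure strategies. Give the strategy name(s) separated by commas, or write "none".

none

Nothing dominates R1: R2 at C1 (6>3); R3 at C2 (4>0); R4 at C2 (4>2); R5 at C1 (6>4).
Nothing dominates R2: R1 at C2 (6>4); R3 at C2 (6>0); R4 at C2 (6>2); R5 at C3 (6>2).
Nothing dominates R3: R1 at C1 (10>6); R2 at C1 (10>3); R4 at C1 (10>6); R5 at C1 (10>4).
R4: no other strategy beats it everywhere (R1 at C3 (10>9); R2 at C1 (6>3); R3 at C2 (2>0); R5 at C1 (6>4)).
Nothing dominates R5: R1 at C2 (7>4); R2 at C1 (4>3); R3 at C2 (7>0); R4 at C2 (7>2).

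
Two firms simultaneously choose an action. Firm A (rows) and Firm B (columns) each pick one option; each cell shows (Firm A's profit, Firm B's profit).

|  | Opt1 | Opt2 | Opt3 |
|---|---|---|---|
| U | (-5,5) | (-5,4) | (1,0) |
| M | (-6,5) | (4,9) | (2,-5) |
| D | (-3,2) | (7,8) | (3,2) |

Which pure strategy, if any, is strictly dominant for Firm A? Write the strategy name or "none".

D

D vs U: Opt1: -3>-5, Opt2: 7>-5, Opt3: 3>1.
D vs M: Opt1: -3>-6, Opt2: 7>4, Opt3: 3>2.
D strictly beats every other strategy against every opponent action, so it is strictly dominant.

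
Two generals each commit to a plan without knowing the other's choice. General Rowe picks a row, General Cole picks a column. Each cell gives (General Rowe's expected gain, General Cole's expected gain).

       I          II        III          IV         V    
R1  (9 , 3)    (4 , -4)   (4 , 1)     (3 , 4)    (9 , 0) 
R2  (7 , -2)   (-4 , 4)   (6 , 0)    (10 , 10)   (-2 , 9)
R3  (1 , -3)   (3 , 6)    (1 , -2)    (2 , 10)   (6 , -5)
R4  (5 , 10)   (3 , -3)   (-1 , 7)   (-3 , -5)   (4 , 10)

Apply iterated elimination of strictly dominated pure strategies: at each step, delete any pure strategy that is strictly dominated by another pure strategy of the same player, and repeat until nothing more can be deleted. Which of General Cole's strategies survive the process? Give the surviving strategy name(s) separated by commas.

Row R3 is eliminated: R1 beats it against every remaining column (I: 9>1, II: 4>3, III: 4>1, IV: 3>2, V: 9>6).
For General Rowe, R1 strictly dominates R4 on the remaining columns (I: 9>5, II: 4>3, III: 4>-1, IV: 3>-3, V: 9>4); eliminate R4.
Column I is eliminated: IV beats it against every remaining row (R1: 4>3, R2: 10>-2).
Column II is eliminated: IV beats it against every remaining row (R1: 4>-4, R2: 10>4).
Column III is eliminated: IV beats it against every remaining row (R1: 4>1, R2: 10>0).
General Cole's strategy V is strictly dominated by IV (R1: 4>0, R2: 10>9) and is removed.
For General Rowe, R2 strictly dominates R1 on the remaining columns (IV: 10>3); eliminate R1.
Among the remaining strategies, none is strictly dominated by another pure strategy of the same player, so the elimination stops.
Surviving strategies — General Rowe: {R2}; General Cole: {IV}.

IV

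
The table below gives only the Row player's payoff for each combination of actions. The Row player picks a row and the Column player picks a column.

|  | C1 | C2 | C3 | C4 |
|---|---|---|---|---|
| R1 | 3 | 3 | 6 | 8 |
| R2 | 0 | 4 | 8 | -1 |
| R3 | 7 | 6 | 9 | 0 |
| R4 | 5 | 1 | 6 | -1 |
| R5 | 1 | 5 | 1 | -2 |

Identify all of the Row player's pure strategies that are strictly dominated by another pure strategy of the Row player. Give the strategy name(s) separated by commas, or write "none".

Nothing dominates R1: R2 at C1 (3>0); R3 at C4 (8>0); R4 at C2 (3>1); R5 at C1 (3>1).
R2 is strictly dominated by R3 (C1: 7>0, C2: 6>4, C3: 9>8, C4: 0>-1).
R3 is not dominated — it holds its own against R1 at C1 (7>3); R2 at C1 (7>0); R4 at C1 (7>5); R5 at C1 (7>1).
R3 strictly dominates R4 — C1: 7>5, C2: 6>1, C3: 9>6, C4: 0>-1.
R3 strictly dominates R5 — C1: 7>1, C2: 6>5, C3: 9>1, C4: 0>-2.

R2, R4, R5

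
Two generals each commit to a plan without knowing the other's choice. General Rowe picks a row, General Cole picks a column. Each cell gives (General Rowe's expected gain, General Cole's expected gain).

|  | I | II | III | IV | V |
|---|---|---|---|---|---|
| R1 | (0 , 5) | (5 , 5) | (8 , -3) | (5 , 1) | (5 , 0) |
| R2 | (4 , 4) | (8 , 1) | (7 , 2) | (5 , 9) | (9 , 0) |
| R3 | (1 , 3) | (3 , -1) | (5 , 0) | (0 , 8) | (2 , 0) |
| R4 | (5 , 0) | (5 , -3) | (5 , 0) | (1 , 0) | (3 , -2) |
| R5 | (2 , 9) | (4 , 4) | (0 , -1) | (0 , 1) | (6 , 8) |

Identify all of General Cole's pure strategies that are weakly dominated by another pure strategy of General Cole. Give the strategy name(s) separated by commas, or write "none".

II, III, V

I: no other strategy beats it everywhere (II at R2 (4>1); III at R1 (5>-3); IV at R1 (5>1); V at R1 (5>0)).
II: dominated, since I does at least as well everywhere (R1: 5=5, R2: 4>1, R3: 3>-1, R4: 0>-3, R5: 9>4).
III is weakly dominated by I (R1: 5>-3, R2: 4>2, R3: 3>0, R4: 0=0, R5: 9>-1).
Nothing dominates IV: I at R2 (9>4); II at R2 (9>1); III at R1 (1>-3); V at R1 (1>0).
V is weakly dominated by I (R1: 5>0, R2: 4>0, R3: 3>0, R4: 0>-2, R5: 9>8).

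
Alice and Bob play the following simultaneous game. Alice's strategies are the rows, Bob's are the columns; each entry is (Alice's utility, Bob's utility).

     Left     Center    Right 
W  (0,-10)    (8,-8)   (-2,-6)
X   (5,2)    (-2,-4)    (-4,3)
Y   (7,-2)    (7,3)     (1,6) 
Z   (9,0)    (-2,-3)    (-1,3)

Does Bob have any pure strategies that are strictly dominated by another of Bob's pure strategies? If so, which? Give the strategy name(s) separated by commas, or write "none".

Right strictly dominates Left — W: -6>-10, X: 3>2, Y: 6>-2, Z: 3>0.
Center: dominated, since Right does at least as well everywhere (W: -6>-8, X: 3>-4, Y: 6>3, Z: 3>-3).
Right: no other strategy beats it everywhere (Left at W (-6>-10); Center at W (-6>-8)).

Left, Center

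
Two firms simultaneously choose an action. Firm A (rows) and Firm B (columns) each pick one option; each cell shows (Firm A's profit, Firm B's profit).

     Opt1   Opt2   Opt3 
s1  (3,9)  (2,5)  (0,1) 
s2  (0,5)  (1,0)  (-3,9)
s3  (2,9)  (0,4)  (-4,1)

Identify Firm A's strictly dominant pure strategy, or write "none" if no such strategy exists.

s1

s1 vs s2: Opt1: 3>0, Opt2: 2>1, Opt3: 0>-3.
s1 vs s3: Opt1: 3>2, Opt2: 2>0, Opt3: 0>-4.
s1 strictly beats every other strategy against every opponent action, so it is strictly dominant.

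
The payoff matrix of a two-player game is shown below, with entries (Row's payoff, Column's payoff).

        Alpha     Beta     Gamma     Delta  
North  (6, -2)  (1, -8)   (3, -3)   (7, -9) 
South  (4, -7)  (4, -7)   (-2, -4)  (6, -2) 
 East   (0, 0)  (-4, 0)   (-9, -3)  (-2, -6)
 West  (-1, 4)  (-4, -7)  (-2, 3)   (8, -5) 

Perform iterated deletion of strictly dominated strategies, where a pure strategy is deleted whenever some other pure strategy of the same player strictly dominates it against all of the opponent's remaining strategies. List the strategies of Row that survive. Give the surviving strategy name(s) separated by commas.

For Row, North strictly dominates East on the remaining columns (Alpha: 6>0, Beta: 1>-4, Gamma: 3>-9, Delta: 7>-2); eliminate East.
For Column, Gamma strictly dominates Beta on the remaining rows (North: -3>-8, South: -4>-7, West: 3>-7); eliminate Beta.
Row's strategy South is strictly dominated by North (Alpha: 6>4, Gamma: 3>-2, Delta: 7>6) and is removed.
Column's strategy Gamma is strictly dominated by Alpha (North: -2>-3, West: 4>3) and is removed.
Column Delta is eliminated: Alpha beats it against every remaining row (North: -2>-9, West: 4>-5).
Row's strategy West is strictly dominated by North (Alpha: 6>-1) and is removed.
Among the remaining strategies, none is strictly dominated by another pure strategy of the same player, so the elimination stops.
Surviving strategies — Row: {North}; Column: {Alpha}.

North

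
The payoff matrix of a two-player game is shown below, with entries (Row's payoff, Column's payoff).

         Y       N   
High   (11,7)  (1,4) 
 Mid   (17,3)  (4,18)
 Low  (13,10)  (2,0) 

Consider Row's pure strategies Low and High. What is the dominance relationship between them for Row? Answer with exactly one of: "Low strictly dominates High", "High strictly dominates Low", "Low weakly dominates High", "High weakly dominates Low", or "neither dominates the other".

Low strictly dominates High

Compare Low to High across each choice by Column: Y: 13>11, N: 2>1.
Every comparison favours Low, so Low strictly dominates High.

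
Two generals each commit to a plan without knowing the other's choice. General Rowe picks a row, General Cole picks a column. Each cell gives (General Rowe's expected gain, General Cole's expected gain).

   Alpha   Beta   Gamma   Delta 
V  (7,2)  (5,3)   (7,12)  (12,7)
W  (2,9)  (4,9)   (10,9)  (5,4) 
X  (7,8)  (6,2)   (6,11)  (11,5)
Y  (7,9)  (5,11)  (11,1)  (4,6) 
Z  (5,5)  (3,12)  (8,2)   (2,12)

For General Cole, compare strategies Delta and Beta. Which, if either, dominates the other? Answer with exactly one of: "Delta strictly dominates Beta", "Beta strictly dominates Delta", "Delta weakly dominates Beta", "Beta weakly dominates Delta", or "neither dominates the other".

neither dominates the other

Compare Delta to Beta across every action of General Rowe: V: 7>3, W: 4<9, X: 5>2, Y: 6<11, Z: 12=12.
Delta does better at V, X but worse at W, Y; neither strategy dominates the other.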